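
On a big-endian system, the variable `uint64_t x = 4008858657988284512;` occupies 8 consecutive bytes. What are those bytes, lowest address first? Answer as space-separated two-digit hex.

37 A2 53 B5 A8 24 10 60

4008858657988284512 in hexadecimal, padded to 64 bits, is 0x37A253B5A8241060.
Split into bytes (most-significant first): 37 A2 53 B5 A8 24 10 60.
Big-endian: lowest address holds the most-significant byte.
So the memory order matches the most-significant-first order: 37 A2 53 B5 A8 24 10 60.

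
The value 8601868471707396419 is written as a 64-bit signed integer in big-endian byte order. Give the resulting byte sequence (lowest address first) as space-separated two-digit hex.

77 5F F9 CC E4 C0 69 43

8601868471707396419 in hexadecimal, padded to 64 bits, is 0x775FF9CCE4C06943.
Split into bytes (most-significant first): 77 5F F9 CC E4 C0 69 43.
Big-endian: lowest address holds the most-significant byte.
So the memory order matches the most-significant-first order: 77 5F F9 CC E4 C0 69 43.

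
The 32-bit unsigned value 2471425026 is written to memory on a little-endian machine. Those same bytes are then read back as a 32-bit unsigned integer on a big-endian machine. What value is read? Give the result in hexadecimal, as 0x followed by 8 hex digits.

2471425026 in 32-bit hexadecimal is 0x934EF402.
Stored little-endian, the bytes at ascending addresses are 02 F4 4E 93.
Read back as big-endian, the last byte is least significant, giving 0x02F44E93.

0x02F44E93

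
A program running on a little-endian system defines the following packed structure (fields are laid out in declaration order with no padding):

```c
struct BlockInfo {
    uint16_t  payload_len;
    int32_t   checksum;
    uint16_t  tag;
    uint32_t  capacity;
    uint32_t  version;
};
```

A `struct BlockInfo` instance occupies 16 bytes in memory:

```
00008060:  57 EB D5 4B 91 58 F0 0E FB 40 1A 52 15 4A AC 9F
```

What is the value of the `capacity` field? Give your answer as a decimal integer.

`capacity` follows `payload_len` (2 B), `checksum` (4 B), `tag` (2 B), so it starts at offset 2 + 4 + 2 = 8 and occupies 4 bytes.
Bytes at offsets 8..11: FB 40 1A 52.
Little-endian stores the least-significant byte at the lowest address.
Reassemble most-significant byte first: 52 1A 40 FB → 0x521A40FB.
0x521A40FB = 1377452283.

1377452283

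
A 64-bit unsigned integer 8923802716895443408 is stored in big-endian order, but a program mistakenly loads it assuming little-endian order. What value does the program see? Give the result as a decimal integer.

8923802716895443408 in 64-bit hexadecimal is 0x7BD7B74A6A37F9D0.
Stored big-endian, the bytes at ascending addresses are 7B D7 B7 4A 6A 37 F9 D0.
Read back as little-endian, the first byte is least significant, giving 0xD0F9376A4AB7D77B.
0xD0F9376A4AB7D77B = 15058127758749587323.

15058127758749587323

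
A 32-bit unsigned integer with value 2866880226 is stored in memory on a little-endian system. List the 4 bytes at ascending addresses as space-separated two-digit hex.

E2 1E E1 AA

2866880226 in hexadecimal, padded to 32 bits, is 0xAAE11EE2.
Split into bytes (most-significant first): AA E1 1E E2.
In little-endian order the low byte comes first in memory.
So at ascending addresses the bytes are E2 1E E1 AA.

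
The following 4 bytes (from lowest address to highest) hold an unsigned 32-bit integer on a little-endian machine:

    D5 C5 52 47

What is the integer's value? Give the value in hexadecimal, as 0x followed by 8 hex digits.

0x4752C5D5

In little-endian order the low byte comes first in memory.
Reassemble most-significant byte first: 47 52 C5 D5 → 0x4752C5D5.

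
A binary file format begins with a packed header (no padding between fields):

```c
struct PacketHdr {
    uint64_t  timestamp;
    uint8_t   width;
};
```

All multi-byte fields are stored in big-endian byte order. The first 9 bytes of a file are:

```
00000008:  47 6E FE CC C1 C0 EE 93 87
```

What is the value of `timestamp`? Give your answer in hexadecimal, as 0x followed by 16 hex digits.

`timestamp` is the first field, at byte offset 0, occupying 8 bytes.
Bytes at offsets 0..7: 47 6E FE CC C1 C0 EE 93.
Big-endian: lowest address holds the most-significant byte.
The bytes are already most-significant first: 0x476EFECCC1C0EE93.

0x476EFECCC1C0EE93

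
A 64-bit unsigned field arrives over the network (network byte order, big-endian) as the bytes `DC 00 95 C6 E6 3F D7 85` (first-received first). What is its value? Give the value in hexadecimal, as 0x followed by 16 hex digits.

Big-endian: lowest address holds the most-significant byte.
The bytes are already most-significant first: 0xDC0095C6E63FD785.

0xDC0095C6E63FD785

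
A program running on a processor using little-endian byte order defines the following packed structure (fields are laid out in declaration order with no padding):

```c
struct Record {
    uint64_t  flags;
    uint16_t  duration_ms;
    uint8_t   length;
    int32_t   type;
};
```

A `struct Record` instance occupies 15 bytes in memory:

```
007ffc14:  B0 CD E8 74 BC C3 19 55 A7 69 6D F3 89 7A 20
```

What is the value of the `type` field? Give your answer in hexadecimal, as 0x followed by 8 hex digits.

0x207A89F3

`type` follows `flags` (8 B), `duration_ms` (2 B), `length` (1 B), so it starts at offset 8 + 2 + 1 = 11 and occupies 4 bytes.
Bytes at offsets 11..14: F3 89 7A 20.
Little-endian: lowest address holds the least-significant byte.
Reassemble most-significant byte first: 20 7A 89 F3 → 0x207A89F3.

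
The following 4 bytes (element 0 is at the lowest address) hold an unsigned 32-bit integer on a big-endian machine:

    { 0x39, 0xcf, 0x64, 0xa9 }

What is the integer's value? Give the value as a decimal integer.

969893033

Big-endian: lowest address holds the most-significant byte.
The bytes are already most-significant first: 0x39CF64A9.
0x39CF64A9 = 969893033.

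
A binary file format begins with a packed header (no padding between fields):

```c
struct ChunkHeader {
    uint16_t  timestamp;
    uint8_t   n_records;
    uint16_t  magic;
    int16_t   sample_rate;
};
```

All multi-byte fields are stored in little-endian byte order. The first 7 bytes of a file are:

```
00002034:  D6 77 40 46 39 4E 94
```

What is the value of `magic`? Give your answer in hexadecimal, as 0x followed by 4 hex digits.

`magic` follows `timestamp` (2 B), `n_records` (1 B), so it starts at offset 2 + 1 = 3 and occupies 2 bytes.
Bytes at offsets 3..4: 46 39.
Little-endian: lowest address holds the least-significant byte.
Reassemble most-significant byte first: 39 46 → 0x3946.

0x3946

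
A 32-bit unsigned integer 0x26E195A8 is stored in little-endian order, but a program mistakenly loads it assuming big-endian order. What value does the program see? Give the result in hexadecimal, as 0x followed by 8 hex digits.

Stored little-endian, the bytes at ascending addresses are A8 95 E1 26.
Read back as big-endian, the last byte is least significant, giving 0xA895E126.

0xA895E126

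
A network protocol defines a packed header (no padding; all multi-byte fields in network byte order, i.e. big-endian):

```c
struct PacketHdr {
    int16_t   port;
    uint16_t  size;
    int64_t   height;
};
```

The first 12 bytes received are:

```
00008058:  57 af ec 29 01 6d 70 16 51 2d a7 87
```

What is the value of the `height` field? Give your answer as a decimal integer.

`height` follows `port` (2 B), `size` (2 B), so it starts at offset 2 + 2 = 4 and occupies 8 bytes.
Bytes at offsets 4..11: 01 6D 70 16 51 2D A7 87.
Big-endian stores the most-significant byte at the lowest address.
The bytes are already most-significant first: 0x016D7016512DA787.
0x016D7016512DA787 = 102861607652927367.

102861607652927367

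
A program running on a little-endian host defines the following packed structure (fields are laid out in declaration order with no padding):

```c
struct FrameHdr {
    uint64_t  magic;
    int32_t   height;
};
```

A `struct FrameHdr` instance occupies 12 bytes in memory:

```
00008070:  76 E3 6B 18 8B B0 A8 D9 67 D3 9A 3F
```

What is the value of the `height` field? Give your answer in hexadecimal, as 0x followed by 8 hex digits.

`height` follows `magic` (8 bytes), so it starts at byte offset 8 and occupies 4 bytes.
Bytes at offsets 8..11: 67 D3 9A 3F.
Little-endian: lowest address holds the least-significant byte.
Reassemble most-significant byte first: 3F 9A D3 67 → 0x3F9AD367.

0x3F9AD367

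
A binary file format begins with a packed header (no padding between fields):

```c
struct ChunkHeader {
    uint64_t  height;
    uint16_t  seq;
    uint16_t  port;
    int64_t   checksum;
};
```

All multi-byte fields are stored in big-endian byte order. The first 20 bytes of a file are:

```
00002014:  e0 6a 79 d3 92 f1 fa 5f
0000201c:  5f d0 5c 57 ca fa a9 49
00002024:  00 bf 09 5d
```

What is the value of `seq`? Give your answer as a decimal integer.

`seq` follows `height` (8 bytes), so it starts at byte offset 8 and occupies 2 bytes.
Bytes at offsets 8..9: 5F D0.
Big-endian: lowest address holds the most-significant byte.
The bytes are already most-significant first: 0x5FD0.
0x5FD0 = 24528.

24528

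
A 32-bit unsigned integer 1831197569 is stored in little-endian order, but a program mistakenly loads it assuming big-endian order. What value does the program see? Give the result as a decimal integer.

2178622829

1831197569 in 32-bit hexadecimal is 0x6D25DB81.
Stored little-endian, the bytes at ascending addresses are 81 DB 25 6D.
Read back as big-endian, the last byte is least significant, giving 0x81DB256D.
0x81DB256D = 2178622829.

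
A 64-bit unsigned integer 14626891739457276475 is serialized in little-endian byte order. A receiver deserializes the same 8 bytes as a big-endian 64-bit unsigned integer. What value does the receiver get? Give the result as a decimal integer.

4272352929704902090

14626891739457276475 in 64-bit hexadecimal is 0xCAFD288A5A724A3B.
Stored little-endian, the bytes at ascending addresses are 3B 4A 72 5A 8A 28 FD CA.
Read back as big-endian, the last byte is least significant, giving 0x3B4A725A8A28FDCA.
0x3B4A725A8A28FDCA = 4272352929704902090.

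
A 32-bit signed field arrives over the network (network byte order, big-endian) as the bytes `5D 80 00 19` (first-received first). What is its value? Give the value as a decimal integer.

1568669721

Big-endian: lowest address holds the most-significant byte.
The bytes are already most-significant first: 0x5D800019.
0x5D800019 = 1568669721.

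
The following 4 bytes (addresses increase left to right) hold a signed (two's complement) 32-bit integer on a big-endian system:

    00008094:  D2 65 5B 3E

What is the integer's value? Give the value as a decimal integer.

Big-endian: lowest address holds the most-significant byte.
The bytes are already most-significant first: 0xD2655B3E.
Top bit is set, so as a signed 32-bit value this is 0xD2655B3E − 2^32 = -765109442.

-765109442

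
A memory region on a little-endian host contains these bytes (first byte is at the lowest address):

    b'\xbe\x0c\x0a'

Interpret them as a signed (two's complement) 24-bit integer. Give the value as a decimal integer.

Little-endian stores the least-significant byte at the lowest address.
Reassemble most-significant byte first: 0A 0C BE → 0x0A0CBE.
0x0A0CBE = 658622.

658622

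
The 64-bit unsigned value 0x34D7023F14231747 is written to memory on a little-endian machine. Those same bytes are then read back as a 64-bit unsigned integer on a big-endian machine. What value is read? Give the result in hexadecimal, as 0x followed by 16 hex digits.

Stored little-endian, the bytes at ascending addresses are 47 17 23 14 3F 02 D7 34.
Read back as big-endian, the last byte is least significant, giving 0x471723143F02D734.

0x471723143F02D734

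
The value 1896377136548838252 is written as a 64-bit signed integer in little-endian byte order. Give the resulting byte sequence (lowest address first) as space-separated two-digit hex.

6C 7B 2A 50 F5 48 51 1A

1896377136548838252 in hexadecimal, padded to 64 bits, is 0x1A5148F5502A7B6C.
Split into bytes (most-significant first): 1A 51 48 F5 50 2A 7B 6C.
In little-endian order the low byte comes first in memory.
So at ascending addresses the bytes are 6C 7B 2A 50 F5 48 51 1A.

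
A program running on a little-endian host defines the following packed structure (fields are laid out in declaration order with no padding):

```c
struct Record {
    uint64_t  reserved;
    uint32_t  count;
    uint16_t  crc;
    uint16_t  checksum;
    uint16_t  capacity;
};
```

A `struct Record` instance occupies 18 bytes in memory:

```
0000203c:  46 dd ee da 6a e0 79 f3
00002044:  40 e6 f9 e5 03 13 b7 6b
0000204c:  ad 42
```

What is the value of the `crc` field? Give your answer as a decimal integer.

`crc` follows `reserved` (8 B), `count` (4 B), so it starts at offset 8 + 4 = 12 and occupies 2 bytes.
Bytes at offsets 12..13: 03 13.
Little-endian: lowest address holds the least-significant byte.
Reassemble most-significant byte first: 13 03 → 0x1303.
0x1303 = 4867.

4867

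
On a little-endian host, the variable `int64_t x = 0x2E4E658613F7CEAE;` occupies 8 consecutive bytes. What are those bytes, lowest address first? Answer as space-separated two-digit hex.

Split into bytes (most-significant first): 2E 4E 65 86 13 F7 CE AE.
Little-endian stores the least-significant byte at the lowest address.
So at ascending addresses the bytes are AE CE F7 13 86 65 4E 2E.

AE CE F7 13 86 65 4E 2E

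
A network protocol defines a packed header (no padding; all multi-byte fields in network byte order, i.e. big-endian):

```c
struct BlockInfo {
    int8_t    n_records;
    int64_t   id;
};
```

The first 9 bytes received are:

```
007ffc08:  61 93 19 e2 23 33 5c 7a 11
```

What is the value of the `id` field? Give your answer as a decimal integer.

`id` follows `n_records` (1 byte), so it starts at byte offset 1 and occupies 8 bytes.
Bytes at offsets 1..8: 93 19 E2 23 33 5C 7A 11.
Big-endian: lowest address holds the most-significant byte.
The bytes are already most-significant first: 0x9319E223335C7A11.
Top bit is set, so as a signed 64-bit value this is 0x9319E223335C7A11 − 2^64 = -7846992234902947311.

-7846992234902947311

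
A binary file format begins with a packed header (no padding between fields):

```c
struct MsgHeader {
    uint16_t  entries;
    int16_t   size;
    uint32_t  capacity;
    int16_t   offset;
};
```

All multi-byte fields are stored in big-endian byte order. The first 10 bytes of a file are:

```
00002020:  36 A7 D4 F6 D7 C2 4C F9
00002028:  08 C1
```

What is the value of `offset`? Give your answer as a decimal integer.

2241

`offset` follows `entries` (2 B), `size` (2 B), `capacity` (4 B), so it starts at offset 2 + 2 + 4 = 8 and occupies 2 bytes.
Bytes at offsets 8..9: 08 C1.
Big-endian stores the most-significant byte at the lowest address.
The bytes are already most-significant first: 0x08C1.
0x08C1 = 2241.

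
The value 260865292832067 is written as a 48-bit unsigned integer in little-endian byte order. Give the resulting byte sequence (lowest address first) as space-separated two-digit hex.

260865292832067 in hexadecimal, padded to 48 bits, is 0xED416F1D0D43.
Split into bytes (most-significant first): ED 41 6F 1D 0D 43.
In little-endian order the low byte comes first in memory.
So at ascending addresses the bytes are 43 0D 1D 6F 41 ED.

43 0D 1D 6F 41 ED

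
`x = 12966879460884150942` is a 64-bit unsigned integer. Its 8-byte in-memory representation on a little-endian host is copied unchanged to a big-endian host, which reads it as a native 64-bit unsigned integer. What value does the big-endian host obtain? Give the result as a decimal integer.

12966879460884150942 in 64-bit hexadecimal is 0xB3F39C2B0F4EFA9E.
Stored little-endian, the bytes at ascending addresses are 9E FA 4E 0F 2B 9C F3 B3.
Read back as big-endian, the last byte is least significant, giving 0x9EFA4E0F2B9CF3B3.
0x9EFA4E0F2B9CF3B3 = 11455554429233460147.

11455554429233460147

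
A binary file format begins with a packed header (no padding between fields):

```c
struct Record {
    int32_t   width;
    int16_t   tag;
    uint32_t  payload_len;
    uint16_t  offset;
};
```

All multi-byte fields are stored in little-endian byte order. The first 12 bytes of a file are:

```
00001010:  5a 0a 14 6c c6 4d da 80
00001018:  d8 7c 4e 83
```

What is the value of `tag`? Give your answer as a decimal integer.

19910

`tag` follows `width` (4 bytes), so it starts at byte offset 4 and occupies 2 bytes.
Bytes at offsets 4..5: C6 4D.
Little-endian stores the least-significant byte at the lowest address.
Reassemble most-significant byte first: 4D C6 → 0x4DC6.
0x4DC6 = 19910.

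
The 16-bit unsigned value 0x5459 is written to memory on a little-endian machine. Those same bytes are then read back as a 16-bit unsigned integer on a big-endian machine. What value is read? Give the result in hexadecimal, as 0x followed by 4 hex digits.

Stored little-endian, the bytes at ascending addresses are 59 54.
Read back as big-endian, the last byte is least significant, giving 0x5954.

0x5954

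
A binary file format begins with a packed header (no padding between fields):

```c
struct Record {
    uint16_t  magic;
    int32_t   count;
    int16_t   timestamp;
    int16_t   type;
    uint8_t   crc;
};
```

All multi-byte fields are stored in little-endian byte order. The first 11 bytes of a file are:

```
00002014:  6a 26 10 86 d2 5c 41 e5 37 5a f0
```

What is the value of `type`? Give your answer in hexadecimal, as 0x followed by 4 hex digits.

0x5A37

`type` follows `magic` (2 B), `count` (4 B), `timestamp` (2 B), so it starts at offset 2 + 4 + 2 = 8 and occupies 2 bytes.
Bytes at offsets 8..9: 37 5A.
Little-endian: lowest address holds the least-significant byte.
Reassemble most-significant byte first: 5A 37 → 0x5A37.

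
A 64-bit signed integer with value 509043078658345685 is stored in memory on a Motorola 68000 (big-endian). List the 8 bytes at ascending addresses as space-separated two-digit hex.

07 10 7B FB A6 CD 4A D5

509043078658345685 in hexadecimal, padded to 64 bits, is 0x07107BFBA6CD4AD5.
Split into bytes (most-significant first): 07 10 7B FB A6 CD 4A D5.
In big-endian order the high byte comes first in memory.
So the memory order matches the most-significant-first order: 07 10 7B FB A6 CD 4A D5.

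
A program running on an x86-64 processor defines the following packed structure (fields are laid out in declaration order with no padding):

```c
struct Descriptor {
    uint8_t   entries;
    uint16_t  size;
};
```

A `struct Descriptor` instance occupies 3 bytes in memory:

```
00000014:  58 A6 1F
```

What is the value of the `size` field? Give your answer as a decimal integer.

`size` follows `entries` (1 byte), so it starts at byte offset 1 and occupies 2 bytes.
Bytes at offsets 1..2: A6 1F.
In little-endian order the low byte comes first in memory.
Reassemble most-significant byte first: 1F A6 → 0x1FA6.
0x1FA6 = 8102.

8102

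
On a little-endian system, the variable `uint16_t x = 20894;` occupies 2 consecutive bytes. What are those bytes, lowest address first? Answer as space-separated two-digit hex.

9E 51

20894 in hexadecimal, padded to 16 bits, is 0x519E.
Split into bytes (most-significant first): 51 9E.
Little-endian: lowest address holds the least-significant byte.
So at ascending addresses the bytes are 9E 51.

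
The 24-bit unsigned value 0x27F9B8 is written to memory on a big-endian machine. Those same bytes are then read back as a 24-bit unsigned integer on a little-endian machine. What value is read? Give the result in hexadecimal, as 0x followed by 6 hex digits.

0xB8F927

Stored big-endian, the bytes at ascending addresses are 27 F9 B8.
Read back as little-endian, the first byte is least significant, giving 0xB8F927.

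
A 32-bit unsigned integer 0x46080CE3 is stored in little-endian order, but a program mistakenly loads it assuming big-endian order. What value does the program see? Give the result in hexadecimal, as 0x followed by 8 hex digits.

Stored little-endian, the bytes at ascending addresses are E3 0C 08 46.
Read back as big-endian, the last byte is least significant, giving 0xE30C0846.

0xE30C0846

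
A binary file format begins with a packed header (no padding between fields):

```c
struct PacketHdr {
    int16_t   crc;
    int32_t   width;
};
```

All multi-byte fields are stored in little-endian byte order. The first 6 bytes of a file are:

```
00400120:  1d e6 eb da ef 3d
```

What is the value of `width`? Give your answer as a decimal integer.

`width` follows `crc` (2 bytes), so it starts at byte offset 2 and occupies 4 bytes.
Bytes at offsets 2..5: EB DA EF 3D.
Little-endian stores the least-significant byte at the lowest address.
Reassemble most-significant byte first: 3D EF DA EB → 0x3DEFDAEB.
0x3DEFDAEB = 1039129323.

1039129323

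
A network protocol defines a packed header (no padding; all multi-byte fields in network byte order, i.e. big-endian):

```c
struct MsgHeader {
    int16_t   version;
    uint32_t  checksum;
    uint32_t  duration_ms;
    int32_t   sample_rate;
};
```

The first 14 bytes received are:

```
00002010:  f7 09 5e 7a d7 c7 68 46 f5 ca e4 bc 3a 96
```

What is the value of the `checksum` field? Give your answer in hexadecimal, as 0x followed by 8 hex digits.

0x5E7AD7C7

`checksum` follows `version` (2 bytes), so it starts at byte offset 2 and occupies 4 bytes.
Bytes at offsets 2..5: 5E 7A D7 C7.
Big-endian: lowest address holds the most-significant byte.
The bytes are already most-significant first: 0x5E7AD7C7.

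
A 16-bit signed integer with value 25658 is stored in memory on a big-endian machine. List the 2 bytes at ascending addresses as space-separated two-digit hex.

25658 in hexadecimal, padded to 16 bits, is 0x643A.
Split into bytes (most-significant first): 64 3A.
Big-endian: lowest address holds the most-significant byte.
So the memory order matches the most-significant-first order: 64 3A.

64 3A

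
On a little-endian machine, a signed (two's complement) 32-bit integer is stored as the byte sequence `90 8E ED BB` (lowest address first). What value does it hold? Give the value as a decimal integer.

Little-endian: lowest address holds the least-significant byte.
Reassemble most-significant byte first: BB ED 8E 90 → 0xBBED8E90.
Top bit is set, so as a signed 32-bit value this is 0xBBED8E90 − 2^32 = -1142059376.

-1142059376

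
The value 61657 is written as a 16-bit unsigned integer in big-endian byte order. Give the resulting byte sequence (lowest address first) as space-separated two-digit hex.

61657 in hexadecimal, padded to 16 bits, is 0xF0D9.
Split into bytes (most-significant first): F0 D9.
Big-endian: lowest address holds the most-significant byte.
So the memory order matches the most-significant-first order: F0 D9.

F0 D9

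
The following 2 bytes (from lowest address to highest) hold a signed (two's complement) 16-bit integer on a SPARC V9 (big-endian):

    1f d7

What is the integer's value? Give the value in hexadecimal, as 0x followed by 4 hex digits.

Big-endian: lowest address holds the most-significant byte.
The bytes are already most-significant first: 0x1FD7.

0x1FD7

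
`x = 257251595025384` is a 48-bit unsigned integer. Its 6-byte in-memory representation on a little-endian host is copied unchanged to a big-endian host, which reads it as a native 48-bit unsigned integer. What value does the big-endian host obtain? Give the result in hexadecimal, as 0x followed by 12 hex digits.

0xE87BF00DF8E9

257251595025384 in 48-bit hexadecimal is 0xE9F80DF07BE8.
Stored little-endian, the bytes at ascending addresses are E8 7B F0 0D F8 E9.
Read back as big-endian, the last byte is least significant, giving 0xE87BF00DF8E9.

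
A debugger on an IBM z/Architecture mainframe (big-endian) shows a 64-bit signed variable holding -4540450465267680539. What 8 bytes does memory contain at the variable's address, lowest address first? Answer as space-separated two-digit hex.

C0 FD 14 5B B1 76 7A E5

Two's complement of -4540450465267680539 in 64 bits: 4540450465267680539 = 0x3F02EBA44E89851B; invert → 0xC0FD145BB1767AE4; add 1 → 0xC0FD145BB1767AE5.
Split into bytes (most-significant first): C0 FD 14 5B B1 76 7A E5.
In big-endian order the high byte comes first in memory.
So the memory order matches the most-significant-first order: C0 FD 14 5B B1 76 7A E5.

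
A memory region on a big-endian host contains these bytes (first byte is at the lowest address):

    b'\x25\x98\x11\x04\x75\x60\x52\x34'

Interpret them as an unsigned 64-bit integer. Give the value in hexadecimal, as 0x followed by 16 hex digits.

0x2598110475605234

Big-endian stores the most-significant byte at the lowest address.
The bytes are already most-significant first: 0x2598110475605234.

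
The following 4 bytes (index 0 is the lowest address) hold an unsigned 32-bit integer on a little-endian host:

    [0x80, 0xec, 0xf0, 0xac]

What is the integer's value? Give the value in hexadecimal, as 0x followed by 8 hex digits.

Little-endian: lowest address holds the least-significant byte.
Reassemble most-significant byte first: AC F0 EC 80 → 0xACF0EC80.

0xACF0EC80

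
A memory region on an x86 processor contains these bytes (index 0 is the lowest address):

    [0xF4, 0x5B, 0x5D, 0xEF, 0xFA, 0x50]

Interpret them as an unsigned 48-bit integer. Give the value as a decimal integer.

In little-endian order the low byte comes first in memory.
Reassemble most-significant byte first: 50 FA EF 5D 5B F4 → 0x50FAEF5D5BF4.
0x50FAEF5D5BF4 = 89038687919092.

89038687919092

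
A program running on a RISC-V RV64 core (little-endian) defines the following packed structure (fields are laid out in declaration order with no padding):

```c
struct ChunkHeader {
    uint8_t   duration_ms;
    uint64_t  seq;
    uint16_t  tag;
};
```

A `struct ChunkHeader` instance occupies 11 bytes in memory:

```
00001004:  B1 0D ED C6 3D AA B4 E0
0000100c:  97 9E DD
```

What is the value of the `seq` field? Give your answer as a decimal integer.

10943945737784192269

`seq` follows `duration_ms` (1 byte), so it starts at byte offset 1 and occupies 8 bytes.
Bytes at offsets 1..8: 0D ED C6 3D AA B4 E0 97.
Little-endian stores the least-significant byte at the lowest address.
Reassemble most-significant byte first: 97 E0 B4 AA 3D C6 ED 0D → 0x97E0B4AA3DC6ED0D.
0x97E0B4AA3DC6ED0D = 10943945737784192269.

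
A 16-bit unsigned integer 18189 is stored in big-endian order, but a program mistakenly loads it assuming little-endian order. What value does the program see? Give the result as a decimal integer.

18189 in 16-bit hexadecimal is 0x470D.
Stored big-endian, the bytes at ascending addresses are 47 0D.
Read back as little-endian, the first byte is least significant, giving 0x0D47.
0x0D47 = 3399.

3399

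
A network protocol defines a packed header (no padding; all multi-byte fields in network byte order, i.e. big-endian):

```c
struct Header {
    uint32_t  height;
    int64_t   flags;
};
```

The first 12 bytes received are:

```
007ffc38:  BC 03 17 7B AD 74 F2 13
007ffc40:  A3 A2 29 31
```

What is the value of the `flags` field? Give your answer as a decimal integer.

-5947863041685968591

`flags` follows `height` (4 bytes), so it starts at byte offset 4 and occupies 8 bytes.
Bytes at offsets 4..11: AD 74 F2 13 A3 A2 29 31.
In big-endian order the high byte comes first in memory.
The bytes are already most-significant first: 0xAD74F213A3A22931.
Top bit is set, so as a signed 64-bit value this is 0xAD74F213A3A22931 − 2^64 = -5947863041685968591.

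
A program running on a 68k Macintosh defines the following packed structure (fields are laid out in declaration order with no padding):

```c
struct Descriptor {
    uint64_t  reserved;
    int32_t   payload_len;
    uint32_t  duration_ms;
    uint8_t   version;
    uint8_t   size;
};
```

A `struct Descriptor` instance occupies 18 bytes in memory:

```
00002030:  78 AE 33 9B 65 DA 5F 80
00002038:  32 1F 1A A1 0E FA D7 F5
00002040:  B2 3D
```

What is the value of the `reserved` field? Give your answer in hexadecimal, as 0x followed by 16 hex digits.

0x78AE339B65DA5F80

`reserved` is the first field, at byte offset 0, occupying 8 bytes.
Bytes at offsets 0..7: 78 AE 33 9B 65 DA 5F 80.
Big-endian stores the most-significant byte at the lowest address.
The bytes are already most-significant first: 0x78AE339B65DA5F80.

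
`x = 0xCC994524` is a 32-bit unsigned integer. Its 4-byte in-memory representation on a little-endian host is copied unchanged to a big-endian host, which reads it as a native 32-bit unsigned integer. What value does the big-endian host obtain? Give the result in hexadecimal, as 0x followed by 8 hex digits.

Stored little-endian, the bytes at ascending addresses are 24 45 99 CC.
Read back as big-endian, the last byte is least significant, giving 0x244599CC.

0x244599CC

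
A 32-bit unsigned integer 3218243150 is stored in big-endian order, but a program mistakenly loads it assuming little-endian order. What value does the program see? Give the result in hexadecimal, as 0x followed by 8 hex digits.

0x4E7ED2BF

3218243150 in 32-bit hexadecimal is 0xBFD27E4E.
Stored big-endian, the bytes at ascending addresses are BF D2 7E 4E.
Read back as little-endian, the first byte is least significant, giving 0x4E7ED2BF.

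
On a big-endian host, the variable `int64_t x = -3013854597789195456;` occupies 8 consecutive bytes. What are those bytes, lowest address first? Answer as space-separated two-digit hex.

D6 2C A3 36 1E 18 E3 40

Two's complement of -3013854597789195456 in 64 bits: 3013854597789195456 = 0x29D35CC9E1E71CC0; invert → 0xD62CA3361E18E33F; add 1 → 0xD62CA3361E18E340.
Split into bytes (most-significant first): D6 2C A3 36 1E 18 E3 40.
In big-endian order the high byte comes first in memory.
So the memory order matches the most-significant-first order: D6 2C A3 36 1E 18 E3 40.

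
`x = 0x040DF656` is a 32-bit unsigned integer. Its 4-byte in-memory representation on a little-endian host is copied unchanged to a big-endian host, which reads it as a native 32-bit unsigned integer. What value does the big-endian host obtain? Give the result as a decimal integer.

Stored little-endian, the bytes at ascending addresses are 56 F6 0D 04.
Read back as big-endian, the last byte is least significant, giving 0x56F60D04.
0x56F60D04 = 1458965764.

1458965764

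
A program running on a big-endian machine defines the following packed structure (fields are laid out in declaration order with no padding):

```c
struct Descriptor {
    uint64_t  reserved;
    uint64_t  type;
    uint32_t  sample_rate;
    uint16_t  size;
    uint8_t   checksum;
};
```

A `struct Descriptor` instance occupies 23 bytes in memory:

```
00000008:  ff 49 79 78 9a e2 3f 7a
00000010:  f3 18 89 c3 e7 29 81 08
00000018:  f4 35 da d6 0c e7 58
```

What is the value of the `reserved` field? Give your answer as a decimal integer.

`reserved` is the first field, at byte offset 0, occupying 8 bytes.
Bytes at offsets 0..7: FF 49 79 78 9A E2 3F 7A.
Big-endian stores the most-significant byte at the lowest address.
The bytes are already most-significant first: 0xFF4979789AE23F7A.
0xFF4979789AE23F7A = 18395367711873056634.

18395367711873056634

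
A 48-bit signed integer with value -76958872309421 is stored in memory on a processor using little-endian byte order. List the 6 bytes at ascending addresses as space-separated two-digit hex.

Two's complement of -76958872309421 in 48 bits: 76958872309421 = 0x45FE623F0EAD; invert → 0xBA019DC0F152; add 1 → 0xBA019DC0F153.
Split into bytes (most-significant first): BA 01 9D C0 F1 53.
Little-endian: lowest address holds the least-significant byte.
So at ascending addresses the bytes are 53 F1 C0 9D 01 BA.

53 F1 C0 9D 01 BA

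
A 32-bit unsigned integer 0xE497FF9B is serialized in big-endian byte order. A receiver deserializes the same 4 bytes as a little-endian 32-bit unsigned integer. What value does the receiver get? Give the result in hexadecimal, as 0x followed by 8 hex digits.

Stored big-endian, the bytes at ascending addresses are E4 97 FF 9B.
Read back as little-endian, the first byte is least significant, giving 0x9BFF97E4.

0x9BFF97E4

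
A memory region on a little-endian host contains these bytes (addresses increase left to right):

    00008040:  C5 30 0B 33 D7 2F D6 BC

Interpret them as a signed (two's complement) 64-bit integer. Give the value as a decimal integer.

In little-endian order the low byte comes first in memory.
Reassemble most-significant byte first: BC D6 2F D7 33 0B 30 C5 → 0xBCD62FD7330B30C5.
Top bit is set, so as a signed 64-bit value this is 0xBCD62FD7330B30C5 − 2^64 = -4839628148242173755.

-4839628148242173755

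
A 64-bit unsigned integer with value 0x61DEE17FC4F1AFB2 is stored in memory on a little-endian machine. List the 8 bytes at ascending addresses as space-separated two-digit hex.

Split into bytes (most-significant first): 61 DE E1 7F C4 F1 AF B2.
Little-endian: lowest address holds the least-significant byte.
So at ascending addresses the bytes are B2 AF F1 C4 7F E1 DE 61.

B2 AF F1 C4 7F E1 DE 61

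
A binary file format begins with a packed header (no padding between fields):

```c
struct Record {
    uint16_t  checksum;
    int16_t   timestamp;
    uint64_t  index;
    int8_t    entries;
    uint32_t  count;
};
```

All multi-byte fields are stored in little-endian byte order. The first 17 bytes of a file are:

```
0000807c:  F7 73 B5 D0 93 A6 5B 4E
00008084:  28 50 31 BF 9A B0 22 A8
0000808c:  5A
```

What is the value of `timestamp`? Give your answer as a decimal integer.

-12107

`timestamp` follows `checksum` (2 bytes), so it starts at byte offset 2 and occupies 2 bytes.
Bytes at offsets 2..3: B5 D0.
Little-endian: lowest address holds the least-significant byte.
Reassemble most-significant byte first: D0 B5 → 0xD0B5.
Top bit is set, so as a signed 16-bit value this is 0xD0B5 − 2^16 = -12107.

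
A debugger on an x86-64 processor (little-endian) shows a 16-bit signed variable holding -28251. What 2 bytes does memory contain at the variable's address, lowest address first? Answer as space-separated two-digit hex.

A5 91

Two's complement of -28251 in 16 bits: 28251 = 0x6E5B; invert → 0x91A4; add 1 → 0x91A5.
Split into bytes (most-significant first): 91 A5.
Little-endian: lowest address holds the least-significant byte.
So at ascending addresses the bytes are A5 91.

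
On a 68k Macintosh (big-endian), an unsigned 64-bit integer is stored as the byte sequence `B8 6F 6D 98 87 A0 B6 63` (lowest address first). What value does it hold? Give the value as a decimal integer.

Big-endian: lowest address holds the most-significant byte.
The bytes are already most-significant first: 0xB86F6D9887A0B663.
0xB86F6D9887A0B663 = 13289961527271536227.

13289961527271536227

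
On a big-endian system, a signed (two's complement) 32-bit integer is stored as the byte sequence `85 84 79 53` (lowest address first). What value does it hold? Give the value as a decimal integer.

Big-endian stores the most-significant byte at the lowest address.
The bytes are already most-significant first: 0x85847953.
Top bit is set, so as a signed 32-bit value this is 0x85847953 − 2^32 = -2054915757.

-2054915757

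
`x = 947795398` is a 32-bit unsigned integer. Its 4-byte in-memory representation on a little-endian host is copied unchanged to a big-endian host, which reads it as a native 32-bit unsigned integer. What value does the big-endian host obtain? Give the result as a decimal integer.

3325394488

947795398 in 32-bit hexadecimal is 0x387E35C6.
Stored little-endian, the bytes at ascending addresses are C6 35 7E 38.
Read back as big-endian, the last byte is least significant, giving 0xC6357E38.
0xC6357E38 = 3325394488.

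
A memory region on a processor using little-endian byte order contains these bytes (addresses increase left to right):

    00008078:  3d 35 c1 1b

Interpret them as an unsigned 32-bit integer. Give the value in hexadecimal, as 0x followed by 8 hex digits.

0x1BC1353D

Little-endian: lowest address holds the least-significant byte.
Reassemble most-significant byte first: 1B C1 35 3D → 0x1BC1353D.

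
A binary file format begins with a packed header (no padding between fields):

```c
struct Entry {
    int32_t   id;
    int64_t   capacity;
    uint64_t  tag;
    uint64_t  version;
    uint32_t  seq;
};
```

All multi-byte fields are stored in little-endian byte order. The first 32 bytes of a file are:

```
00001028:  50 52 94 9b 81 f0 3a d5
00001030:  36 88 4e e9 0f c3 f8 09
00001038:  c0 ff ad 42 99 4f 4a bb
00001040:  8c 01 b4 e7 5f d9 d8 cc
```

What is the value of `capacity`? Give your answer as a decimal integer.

-1635219845601890175

`capacity` follows `id` (4 bytes), so it starts at byte offset 4 and occupies 8 bytes.
Bytes at offsets 4..11: 81 F0 3A D5 36 88 4E E9.
In little-endian order the low byte comes first in memory.
Reassemble most-significant byte first: E9 4E 88 36 D5 3A F0 81 → 0xE94E8836D53AF081.
Top bit is set, so as a signed 64-bit value this is 0xE94E8836D53AF081 − 2^64 = -1635219845601890175.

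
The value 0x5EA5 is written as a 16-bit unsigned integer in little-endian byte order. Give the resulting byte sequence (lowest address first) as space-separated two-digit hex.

A5 5E

Split into bytes (most-significant first): 5E A5.
Little-endian stores the least-significant byte at the lowest address.
So at ascending addresses the bytes are A5 5E.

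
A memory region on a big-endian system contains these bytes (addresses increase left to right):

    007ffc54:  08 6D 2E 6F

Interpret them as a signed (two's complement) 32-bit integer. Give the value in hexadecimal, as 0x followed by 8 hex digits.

Big-endian stores the most-significant byte at the lowest address.
The bytes are already most-significant first: 0x086D2E6F.

0x086D2E6F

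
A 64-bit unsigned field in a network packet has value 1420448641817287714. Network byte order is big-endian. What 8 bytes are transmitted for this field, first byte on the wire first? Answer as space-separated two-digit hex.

1420448641817287714 in hexadecimal, padded to 64 bits, is 0x13B672838D349C22.
Split into bytes (most-significant first): 13 B6 72 83 8D 34 9C 22.
Big-endian: lowest address holds the most-significant byte.
So the memory order matches the most-significant-first order: 13 B6 72 83 8D 34 9C 22.

13 B6 72 83 8D 34 9C 22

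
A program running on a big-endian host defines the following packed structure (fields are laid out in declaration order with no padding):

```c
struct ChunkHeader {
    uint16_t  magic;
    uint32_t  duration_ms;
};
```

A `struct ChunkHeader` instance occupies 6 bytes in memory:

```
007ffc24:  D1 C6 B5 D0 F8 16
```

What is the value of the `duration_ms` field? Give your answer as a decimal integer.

`duration_ms` follows `magic` (2 bytes), so it starts at byte offset 2 and occupies 4 bytes.
Bytes at offsets 2..5: B5 D0 F8 16.
Big-endian stores the most-significant byte at the lowest address.
The bytes are already most-significant first: 0xB5D0F816.
0xB5D0F816 = 3050371094.

3050371094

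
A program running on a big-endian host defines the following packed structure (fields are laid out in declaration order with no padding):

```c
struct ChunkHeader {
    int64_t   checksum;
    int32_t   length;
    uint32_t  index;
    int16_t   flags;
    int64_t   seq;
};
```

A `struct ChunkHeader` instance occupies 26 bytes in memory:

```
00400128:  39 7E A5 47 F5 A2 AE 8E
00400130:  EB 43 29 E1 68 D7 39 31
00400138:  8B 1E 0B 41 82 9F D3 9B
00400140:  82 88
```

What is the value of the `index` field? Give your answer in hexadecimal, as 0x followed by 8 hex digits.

0x68D73931

`index` follows `checksum` (8 B), `length` (4 B), so it starts at offset 8 + 4 = 12 and occupies 4 bytes.
Bytes at offsets 12..15: 68 D7 39 31.
In big-endian order the high byte comes first in memory.
The bytes are already most-significant first: 0x68D73931.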